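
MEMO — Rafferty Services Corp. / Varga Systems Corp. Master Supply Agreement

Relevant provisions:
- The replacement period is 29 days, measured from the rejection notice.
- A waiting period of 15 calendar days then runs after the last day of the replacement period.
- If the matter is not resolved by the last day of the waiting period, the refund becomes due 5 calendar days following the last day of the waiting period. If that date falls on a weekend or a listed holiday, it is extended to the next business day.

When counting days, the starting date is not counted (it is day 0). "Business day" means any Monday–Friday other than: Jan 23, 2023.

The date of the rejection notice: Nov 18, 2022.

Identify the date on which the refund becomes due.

Jan 6, 2023

Adding 29 calendar days to Nov 18, 2022 gives Dec 17, 2022, which is the last day of the replacement period.
The last day of the waiting period: 15 calendar days after Dec 17, 2022 is Jan 1, 2023.
Adding 5 calendar days to Jan 1, 2023 gives Jan 6, 2023, which is the date on which the refund becomes due. Jan 6, 2023 is a Friday and is not a listed holiday, so no roll-forward applies.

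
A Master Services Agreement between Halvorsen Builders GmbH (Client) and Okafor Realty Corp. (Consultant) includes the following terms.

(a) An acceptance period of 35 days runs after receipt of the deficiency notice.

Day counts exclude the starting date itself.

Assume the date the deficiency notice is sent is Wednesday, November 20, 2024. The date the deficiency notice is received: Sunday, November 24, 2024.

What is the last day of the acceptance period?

Adding 35 calendar days to November 24, 2024 gives December 29, 2024, which is the last day of the acceptance period.

December 29, 2024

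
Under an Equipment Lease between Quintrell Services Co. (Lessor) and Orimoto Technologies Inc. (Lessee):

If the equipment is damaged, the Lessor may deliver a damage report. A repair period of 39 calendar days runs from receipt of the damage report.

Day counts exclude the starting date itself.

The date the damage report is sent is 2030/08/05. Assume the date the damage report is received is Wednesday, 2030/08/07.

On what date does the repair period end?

2030/09/15

Adding 39 calendar days to 2030/08/07 gives 2030/09/15, which is the last day of the repair period.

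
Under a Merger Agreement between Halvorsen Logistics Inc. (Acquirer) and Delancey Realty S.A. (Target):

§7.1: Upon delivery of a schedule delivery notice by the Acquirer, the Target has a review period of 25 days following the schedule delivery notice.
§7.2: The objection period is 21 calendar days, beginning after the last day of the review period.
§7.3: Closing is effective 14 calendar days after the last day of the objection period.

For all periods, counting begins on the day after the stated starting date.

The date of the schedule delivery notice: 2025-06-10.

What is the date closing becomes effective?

2025-08-09

Adding 25 calendar days to 2025-06-10 gives 2025-07-05, which is the last day of the review period.
The last day of the objection period: 21 calendar days after 2025-07-05 is 2025-07-26.
The date closing becomes effective: 2025-07-26 + 14 days = 2025-08-09.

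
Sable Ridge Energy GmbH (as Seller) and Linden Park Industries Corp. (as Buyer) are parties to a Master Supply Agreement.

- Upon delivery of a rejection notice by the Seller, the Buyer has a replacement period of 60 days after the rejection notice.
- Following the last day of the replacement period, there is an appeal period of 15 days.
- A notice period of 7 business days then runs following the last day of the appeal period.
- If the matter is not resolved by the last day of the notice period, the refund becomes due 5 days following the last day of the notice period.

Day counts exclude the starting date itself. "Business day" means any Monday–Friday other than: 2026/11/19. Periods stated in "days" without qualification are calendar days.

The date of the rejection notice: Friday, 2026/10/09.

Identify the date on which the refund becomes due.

The last day of the replacement period: 60 calendar days after 2026/10/09 is 2026/12/08.
The last day of the appeal period: 15 calendar days after 2026/12/08 is 2026/12/23.
The last day of the notice period: counting 7 business days from Wednesday, 2026/12/23 (Dec 24, Dec 25, Dec 28, Dec 29, Dec 30, Dec 31, Jan 1, skipping weekends) reaches Friday, 2027/01/01.
The date on which the refund becomes due: 5 calendar days after 2027/01/01 is 2027/01/06.

2027/01/06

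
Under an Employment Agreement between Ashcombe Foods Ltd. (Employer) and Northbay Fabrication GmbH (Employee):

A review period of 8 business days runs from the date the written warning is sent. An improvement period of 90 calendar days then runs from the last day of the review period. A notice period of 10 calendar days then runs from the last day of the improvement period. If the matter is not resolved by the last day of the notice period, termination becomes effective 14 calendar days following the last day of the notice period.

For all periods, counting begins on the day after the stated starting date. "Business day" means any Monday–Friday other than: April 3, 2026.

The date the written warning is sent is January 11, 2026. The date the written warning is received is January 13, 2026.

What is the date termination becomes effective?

The last day of the review period: 8 business days after Sunday, January 11, 2026, skipping weekends — Jan 12, Jan 13, Jan 14, Jan 15, Jan 16, Jan 19, Jan 20, Jan 21 — lands on Wednesday, January 21, 2026.
The last day of the improvement period: 90 calendar days after January 21, 2026 is April 21, 2026.
The last day of the notice period: 10 calendar days after April 21, 2026 is May 1, 2026.
Adding 14 calendar days to May 1, 2026 gives May 15, 2026, which is the date termination becomes effective.

May 15, 2026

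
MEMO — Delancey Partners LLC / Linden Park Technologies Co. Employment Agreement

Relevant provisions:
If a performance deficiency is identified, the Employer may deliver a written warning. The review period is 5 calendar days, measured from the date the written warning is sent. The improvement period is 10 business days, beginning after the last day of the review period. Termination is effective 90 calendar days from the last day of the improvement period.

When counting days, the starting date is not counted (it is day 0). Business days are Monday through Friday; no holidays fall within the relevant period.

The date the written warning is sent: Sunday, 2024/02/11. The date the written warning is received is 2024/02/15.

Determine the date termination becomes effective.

The last day of the review period: 2024/02/11 + 5 days = 2024/02/16.
The last day of the improvement period: counting 10 business days from Friday, 2024/02/16 (Feb 19, Feb 20, Feb 21, Feb 22, Feb 23, Feb 26, Feb 27, Feb 28, Feb 29, Mar 1, skipping weekends) reaches Friday, 2024/03/01.
Adding 90 calendar days to 2024/03/01 gives 2024/05/30, which is the date termination becomes effective.

2024/05/30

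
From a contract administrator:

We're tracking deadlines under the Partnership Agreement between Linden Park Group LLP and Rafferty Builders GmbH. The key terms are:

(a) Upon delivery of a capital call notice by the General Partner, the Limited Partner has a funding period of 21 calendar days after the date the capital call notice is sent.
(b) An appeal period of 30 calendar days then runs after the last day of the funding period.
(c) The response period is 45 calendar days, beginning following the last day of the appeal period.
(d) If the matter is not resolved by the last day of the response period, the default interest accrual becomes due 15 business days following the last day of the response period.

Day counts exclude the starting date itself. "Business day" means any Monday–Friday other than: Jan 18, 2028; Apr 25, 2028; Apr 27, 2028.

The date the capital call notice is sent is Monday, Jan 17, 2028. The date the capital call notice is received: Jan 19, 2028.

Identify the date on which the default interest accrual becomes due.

The last day of the funding period: 21 calendar days after Jan 17, 2028 is Feb 7, 2028.
Adding 30 calendar days to Feb 7, 2028 gives Mar 8, 2028, which is the last day of the appeal period.
Adding 45 calendar days to Mar 8, 2028 gives Apr 22, 2028, which is the last day of the response period.
The date on which the default interest accrual becomes due: counting 15 business days from Saturday, Apr 22, 2028 (Apr 24, Apr 26, Apr 28, May 1, …, May 12, May 15, May 16, skipping weekends and the listed holidays on Apr 25, Apr 27) reaches Tuesday, May 16, 2028.

May 16, 2028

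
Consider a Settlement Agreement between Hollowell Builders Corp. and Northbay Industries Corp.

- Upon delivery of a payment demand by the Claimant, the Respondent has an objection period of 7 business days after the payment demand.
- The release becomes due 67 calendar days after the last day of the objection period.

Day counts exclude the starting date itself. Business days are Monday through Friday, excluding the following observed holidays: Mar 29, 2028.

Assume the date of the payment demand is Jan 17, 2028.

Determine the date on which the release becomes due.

The last day of the objection period: 7 business days after Monday, Jan 17, 2028, skipping weekends — Jan 18, Jan 19, Jan 20, Jan 21, Jan 24, Jan 25, Jan 26 — lands on Wednesday, Jan 26, 2028.
Adding 67 calendar days to Jan 26, 2028 gives Apr 2, 2028, which is the date on which the release becomes due.

Apr 2, 2028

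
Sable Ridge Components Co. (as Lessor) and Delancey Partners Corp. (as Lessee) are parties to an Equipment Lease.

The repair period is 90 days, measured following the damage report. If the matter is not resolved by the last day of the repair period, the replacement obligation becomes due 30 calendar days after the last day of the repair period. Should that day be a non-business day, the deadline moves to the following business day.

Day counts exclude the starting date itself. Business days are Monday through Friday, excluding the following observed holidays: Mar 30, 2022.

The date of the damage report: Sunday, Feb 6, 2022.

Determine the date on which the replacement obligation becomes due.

Adding 90 calendar days to Feb 6, 2022 gives May 7, 2022, which is the last day of the repair period.
The date on which the replacement obligation becomes due: 30 calendar days after May 7, 2022 is Jun 6, 2022. Jun 6, 2022 is a Monday and is not a listed holiday, so no roll-forward applies.

Jun 6, 2022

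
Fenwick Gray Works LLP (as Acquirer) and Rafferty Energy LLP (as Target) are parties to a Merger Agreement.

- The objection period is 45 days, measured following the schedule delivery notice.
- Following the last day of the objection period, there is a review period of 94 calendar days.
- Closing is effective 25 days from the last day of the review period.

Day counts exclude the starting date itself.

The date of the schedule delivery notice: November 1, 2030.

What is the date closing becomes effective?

Adding 45 calendar days to November 1, 2030 gives December 16, 2030, which is the last day of the objection period.
Adding 94 calendar days to December 16, 2030 gives March 20, 2031, which is the last day of the review period.
The date closing becomes effective: 25 calendar days after March 20, 2031 is April 14, 2031.

April 14, 2031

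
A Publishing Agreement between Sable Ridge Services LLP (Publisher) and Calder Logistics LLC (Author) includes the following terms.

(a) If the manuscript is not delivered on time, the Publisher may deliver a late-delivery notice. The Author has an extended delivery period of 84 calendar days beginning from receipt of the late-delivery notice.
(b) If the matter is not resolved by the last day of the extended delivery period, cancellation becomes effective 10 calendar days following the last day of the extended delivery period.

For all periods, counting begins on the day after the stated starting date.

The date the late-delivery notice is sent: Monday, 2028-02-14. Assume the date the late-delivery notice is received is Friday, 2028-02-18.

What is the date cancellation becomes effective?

Adding 84 calendar days to 2028-02-18 gives 2028-05-12, which is the last day of the extended delivery period.
Adding 10 calendar days to 2028-05-12 gives 2028-05-22, which is the date cancellation becomes effective.

2028-05-22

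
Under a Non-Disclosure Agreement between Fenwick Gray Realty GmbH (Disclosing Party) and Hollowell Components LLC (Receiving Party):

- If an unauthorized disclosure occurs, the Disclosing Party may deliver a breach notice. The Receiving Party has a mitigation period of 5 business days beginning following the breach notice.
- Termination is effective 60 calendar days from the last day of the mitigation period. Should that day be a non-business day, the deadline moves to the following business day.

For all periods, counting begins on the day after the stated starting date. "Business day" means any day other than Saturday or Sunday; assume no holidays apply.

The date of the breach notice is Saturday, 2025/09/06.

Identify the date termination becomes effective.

2025/11/11

The last day of the mitigation period: counting 5 business days from Saturday, 2025/09/06 (Sep 8, Sep 9, Sep 10, Sep 11, Sep 12, skipping weekends) reaches Friday, 2025/09/12.
The date termination becomes effective: 60 calendar days after 2025/09/12 is 2025/11/11. 2025/11/11 is a Tuesday, so no roll-forward applies.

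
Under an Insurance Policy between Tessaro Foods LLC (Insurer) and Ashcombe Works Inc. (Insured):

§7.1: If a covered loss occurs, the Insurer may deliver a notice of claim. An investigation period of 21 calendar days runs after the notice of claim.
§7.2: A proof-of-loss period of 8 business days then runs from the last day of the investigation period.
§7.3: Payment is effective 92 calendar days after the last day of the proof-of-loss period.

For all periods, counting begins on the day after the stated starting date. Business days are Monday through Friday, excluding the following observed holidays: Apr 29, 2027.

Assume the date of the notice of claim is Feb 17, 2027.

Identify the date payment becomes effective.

Jun 22, 2027

The last day of the investigation period: Feb 17, 2027 + 21 days = Mar 10, 2027.
From Wednesday, Mar 10, 2027, 8 business days (Mar 11, Mar 12, Mar 15, Mar 16, Mar 17, Mar 18, Mar 19, Mar 22, skipping weekends) brings us to Monday, Mar 22, 2027, which is the last day of the proof-of-loss period.
The date payment becomes effective: 92 calendar days after Mar 22, 2027 is Jun 22, 2027.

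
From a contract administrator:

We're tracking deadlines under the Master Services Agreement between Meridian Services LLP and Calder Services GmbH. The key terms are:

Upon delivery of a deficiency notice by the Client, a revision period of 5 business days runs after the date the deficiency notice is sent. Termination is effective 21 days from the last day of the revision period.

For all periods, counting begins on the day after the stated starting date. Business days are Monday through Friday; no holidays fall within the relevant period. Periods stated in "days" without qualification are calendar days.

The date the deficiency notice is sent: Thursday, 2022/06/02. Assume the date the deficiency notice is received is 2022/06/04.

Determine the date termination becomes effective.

2022/06/30

From Thursday, 2022/06/02, 5 business days (Jun 3, Jun 6, Jun 7, Jun 8, Jun 9, skipping weekends) brings us to Thursday, 2022/06/09, which is the last day of the revision period.
The date termination becomes effective: 21 calendar days after 2022/06/09 is 2022/06/30.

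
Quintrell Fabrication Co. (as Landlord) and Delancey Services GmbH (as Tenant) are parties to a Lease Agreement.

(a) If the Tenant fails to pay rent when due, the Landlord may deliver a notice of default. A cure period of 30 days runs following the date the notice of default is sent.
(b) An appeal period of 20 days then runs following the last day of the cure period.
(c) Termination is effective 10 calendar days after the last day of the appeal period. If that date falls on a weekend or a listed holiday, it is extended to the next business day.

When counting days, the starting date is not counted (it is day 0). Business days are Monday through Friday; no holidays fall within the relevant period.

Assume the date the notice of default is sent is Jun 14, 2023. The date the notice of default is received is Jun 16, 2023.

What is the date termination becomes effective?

Aug 14, 2023

The last day of the cure period: 30 calendar days after Jun 14, 2023 is Jul 14, 2023.
Adding 20 calendar days to Jul 14, 2023 gives Aug 3, 2023, which is the last day of the appeal period.
The date termination becomes effective: 10 calendar days after Aug 3, 2023 is Aug 13, 2023. That falls on a Sunday, so it rolls to the next business day, Monday, Aug 14, 2023.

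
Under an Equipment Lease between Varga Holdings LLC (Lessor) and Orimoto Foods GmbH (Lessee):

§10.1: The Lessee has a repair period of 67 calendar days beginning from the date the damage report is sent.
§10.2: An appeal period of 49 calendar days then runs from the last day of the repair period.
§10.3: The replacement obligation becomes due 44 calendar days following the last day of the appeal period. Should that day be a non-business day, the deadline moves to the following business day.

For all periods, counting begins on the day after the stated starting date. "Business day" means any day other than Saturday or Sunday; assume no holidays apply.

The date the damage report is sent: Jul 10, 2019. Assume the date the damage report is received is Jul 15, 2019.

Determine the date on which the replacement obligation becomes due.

The last day of the repair period: 67 calendar days after Jul 10, 2019 is Sep 15, 2019.
Adding 49 calendar days to Sep 15, 2019 gives Nov 3, 2019, which is the last day of the appeal period.
The date on which the replacement obligation becomes due: 44 calendar days after Nov 3, 2019 is Dec 17, 2019. Dec 17, 2019 is a Tuesday, so no roll-forward applies.

Dec 17, 2019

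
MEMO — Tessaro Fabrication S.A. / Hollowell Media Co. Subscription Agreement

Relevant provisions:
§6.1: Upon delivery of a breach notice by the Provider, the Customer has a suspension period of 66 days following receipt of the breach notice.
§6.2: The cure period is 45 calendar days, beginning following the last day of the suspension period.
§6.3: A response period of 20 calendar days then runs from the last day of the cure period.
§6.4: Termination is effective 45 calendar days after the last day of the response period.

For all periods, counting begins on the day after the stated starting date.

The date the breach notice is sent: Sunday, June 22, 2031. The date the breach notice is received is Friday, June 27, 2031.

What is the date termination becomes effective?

December 20, 2031

The last day of the suspension period: 66 calendar days after June 27, 2031 is September 1, 2031.
Adding 45 calendar days to September 1, 2031 gives October 16, 2031, which is the last day of the cure period.
Adding 20 calendar days to October 16, 2031 gives November 5, 2031, which is the last day of the response period.
Adding 45 calendar days to November 5, 2031 gives December 20, 2031, which is the date termination becomes effective.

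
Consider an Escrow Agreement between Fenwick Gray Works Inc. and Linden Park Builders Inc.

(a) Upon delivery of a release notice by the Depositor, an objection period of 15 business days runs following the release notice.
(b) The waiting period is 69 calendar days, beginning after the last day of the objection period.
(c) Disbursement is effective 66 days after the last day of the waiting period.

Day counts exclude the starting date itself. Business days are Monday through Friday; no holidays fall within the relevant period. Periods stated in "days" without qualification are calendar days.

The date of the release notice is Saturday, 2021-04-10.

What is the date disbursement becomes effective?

The last day of the objection period: counting 15 business days from Saturday, 2021-04-10 (Apr 12, Apr 13, Apr 14, Apr 15, …, Apr 28, Apr 29, Apr 30, skipping weekends) reaches Friday, 2021-04-30.
The last day of the waiting period: 69 calendar days after 2021-04-30 is 2021-07-08.
The date disbursement becomes effective: 66 calendar days after 2021-07-08 is 2021-09-12.

2021-09-12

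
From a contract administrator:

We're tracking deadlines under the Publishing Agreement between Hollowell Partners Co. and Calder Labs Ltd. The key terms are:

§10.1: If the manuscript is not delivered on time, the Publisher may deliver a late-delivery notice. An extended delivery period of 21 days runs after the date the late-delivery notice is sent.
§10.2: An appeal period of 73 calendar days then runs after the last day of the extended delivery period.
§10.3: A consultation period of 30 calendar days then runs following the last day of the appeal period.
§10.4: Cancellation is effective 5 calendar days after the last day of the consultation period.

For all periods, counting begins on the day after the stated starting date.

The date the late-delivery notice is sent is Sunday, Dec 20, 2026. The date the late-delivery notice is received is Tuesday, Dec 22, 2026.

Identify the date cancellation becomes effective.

Adding 21 calendar days to Dec 20, 2026 gives Jan 10, 2027, which is the last day of the extended delivery period.
The last day of the appeal period: Jan 10, 2027 + 73 days = Mar 24, 2027.
The last day of the consultation period: 30 calendar days after Mar 24, 2027 is Apr 23, 2027.
Adding 5 calendar days to Apr 23, 2027 gives Apr 28, 2027, which is the date cancellation becomes effective.

Apr 28, 2027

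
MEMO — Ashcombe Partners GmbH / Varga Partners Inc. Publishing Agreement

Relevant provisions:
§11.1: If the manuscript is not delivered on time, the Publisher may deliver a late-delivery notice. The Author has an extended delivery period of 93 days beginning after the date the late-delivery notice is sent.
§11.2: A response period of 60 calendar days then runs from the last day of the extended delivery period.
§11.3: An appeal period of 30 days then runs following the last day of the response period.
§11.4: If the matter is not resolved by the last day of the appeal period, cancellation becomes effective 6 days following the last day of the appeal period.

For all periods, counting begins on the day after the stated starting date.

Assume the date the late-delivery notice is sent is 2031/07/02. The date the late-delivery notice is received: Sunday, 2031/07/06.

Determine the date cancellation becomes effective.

Adding 93 calendar days to 2031/07/02 gives 2031/10/03, which is the last day of the extended delivery period.
Adding 60 calendar days to 2031/10/03 gives 2031/12/02, which is the last day of the response period.
Adding 30 calendar days to 2031/12/02 gives 2032/01/01, which is the last day of the appeal period.
The date cancellation becomes effective: 2032/01/01 + 6 days = 2032/01/07.

2032/01/07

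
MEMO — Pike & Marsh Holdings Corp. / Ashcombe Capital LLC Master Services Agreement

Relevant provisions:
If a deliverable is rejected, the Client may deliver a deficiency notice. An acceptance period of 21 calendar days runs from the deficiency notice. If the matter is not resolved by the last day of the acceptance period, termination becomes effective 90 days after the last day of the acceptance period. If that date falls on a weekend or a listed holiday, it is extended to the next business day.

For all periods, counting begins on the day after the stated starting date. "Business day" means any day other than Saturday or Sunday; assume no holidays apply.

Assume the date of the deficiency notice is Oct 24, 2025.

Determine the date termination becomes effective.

The last day of the acceptance period: 21 calendar days after Oct 24, 2025 is Nov 14, 2025.
Adding 90 calendar days to Nov 14, 2025 gives Feb 12, 2026, which is the date termination becomes effective. Feb 12, 2026 is a Thursday, so no roll-forward applies.

Feb 12, 2026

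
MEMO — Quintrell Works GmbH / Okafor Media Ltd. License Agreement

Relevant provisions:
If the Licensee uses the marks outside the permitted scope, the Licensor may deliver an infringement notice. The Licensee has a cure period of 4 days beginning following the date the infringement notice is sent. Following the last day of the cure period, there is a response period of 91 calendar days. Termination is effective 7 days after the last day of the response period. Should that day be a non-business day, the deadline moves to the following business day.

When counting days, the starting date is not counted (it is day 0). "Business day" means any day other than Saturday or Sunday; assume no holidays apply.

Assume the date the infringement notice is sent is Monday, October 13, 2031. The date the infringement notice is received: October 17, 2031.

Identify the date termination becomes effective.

The last day of the cure period: October 13, 2031 + 4 days = October 17, 2031.
Adding 91 calendar days to October 17, 2031 gives January 16, 2032, which is the last day of the response period.
The date termination becomes effective: January 16, 2032 + 7 days = January 23, 2032. January 23, 2032 is a Friday, so no roll-forward applies.

January 23, 2032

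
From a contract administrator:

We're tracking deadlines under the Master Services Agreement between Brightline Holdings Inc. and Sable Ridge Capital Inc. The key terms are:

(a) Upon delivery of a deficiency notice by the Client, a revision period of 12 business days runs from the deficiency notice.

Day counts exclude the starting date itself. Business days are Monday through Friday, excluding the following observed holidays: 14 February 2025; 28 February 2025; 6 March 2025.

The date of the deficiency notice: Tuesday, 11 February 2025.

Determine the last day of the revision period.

3 March 2025

The last day of the revision period: 12 business days after Tuesday, 11 February 2025, skipping weekends and the listed holidays on Feb 14, Feb 28 — Feb 12, Feb 13, Feb 17, Feb 18, …, Feb 26, Feb 27, Mar 3 — lands on Monday, 3 March 2025.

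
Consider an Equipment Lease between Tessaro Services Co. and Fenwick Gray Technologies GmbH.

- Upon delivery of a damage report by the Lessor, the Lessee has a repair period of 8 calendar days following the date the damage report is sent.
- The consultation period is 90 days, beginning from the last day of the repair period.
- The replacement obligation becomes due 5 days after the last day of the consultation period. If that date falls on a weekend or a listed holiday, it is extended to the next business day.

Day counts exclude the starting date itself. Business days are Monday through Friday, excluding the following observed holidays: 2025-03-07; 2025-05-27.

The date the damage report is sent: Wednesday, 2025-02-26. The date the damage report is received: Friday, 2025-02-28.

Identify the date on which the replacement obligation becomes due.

Adding 8 calendar days to 2025-02-26 gives 2025-03-06, which is the last day of the repair period.
Adding 90 calendar days to 2025-03-06 gives 2025-06-04, which is the last day of the consultation period.
The date on which the replacement obligation becomes due: 2025-06-04 + 5 days = 2025-06-09. 2025-06-09 is a Monday and is not a listed holiday, so no roll-forward applies.

2025-06-09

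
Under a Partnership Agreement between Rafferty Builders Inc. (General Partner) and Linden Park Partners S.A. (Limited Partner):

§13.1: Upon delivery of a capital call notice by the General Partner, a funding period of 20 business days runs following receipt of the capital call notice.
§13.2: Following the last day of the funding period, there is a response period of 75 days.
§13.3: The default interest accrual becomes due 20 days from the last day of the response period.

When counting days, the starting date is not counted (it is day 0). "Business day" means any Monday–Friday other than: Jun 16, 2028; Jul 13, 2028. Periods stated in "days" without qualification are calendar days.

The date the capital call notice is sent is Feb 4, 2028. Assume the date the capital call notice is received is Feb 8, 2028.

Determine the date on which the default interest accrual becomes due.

Jun 10, 2028

The last day of the funding period: 20 business days after Tuesday, Feb 8, 2028, skipping weekends — Feb 9, Feb 10, Feb 11, Feb 14, …, Mar 3, Mar 6, Mar 7 — lands on Tuesday, Mar 7, 2028.
Adding 75 calendar days to Mar 7, 2028 gives May 21, 2028, which is the last day of the response period.
The date on which the default interest accrual becomes due: 20 calendar days after May 21, 2028 is Jun 10, 2028.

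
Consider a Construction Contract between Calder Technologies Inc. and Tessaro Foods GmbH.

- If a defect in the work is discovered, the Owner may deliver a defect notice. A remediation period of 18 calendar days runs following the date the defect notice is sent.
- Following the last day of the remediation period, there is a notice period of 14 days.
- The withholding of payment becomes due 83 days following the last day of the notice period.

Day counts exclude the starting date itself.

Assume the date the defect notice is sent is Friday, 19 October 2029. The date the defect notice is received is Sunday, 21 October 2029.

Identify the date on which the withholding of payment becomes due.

The last day of the remediation period: 18 calendar days after 19 October 2029 is 6 November 2029.
The last day of the notice period: 6 November 2029 + 14 days = 20 November 2029.
The date on which the withholding of payment becomes due: 83 calendar days after 20 November 2029 is 11 February 2030.

11 February 2030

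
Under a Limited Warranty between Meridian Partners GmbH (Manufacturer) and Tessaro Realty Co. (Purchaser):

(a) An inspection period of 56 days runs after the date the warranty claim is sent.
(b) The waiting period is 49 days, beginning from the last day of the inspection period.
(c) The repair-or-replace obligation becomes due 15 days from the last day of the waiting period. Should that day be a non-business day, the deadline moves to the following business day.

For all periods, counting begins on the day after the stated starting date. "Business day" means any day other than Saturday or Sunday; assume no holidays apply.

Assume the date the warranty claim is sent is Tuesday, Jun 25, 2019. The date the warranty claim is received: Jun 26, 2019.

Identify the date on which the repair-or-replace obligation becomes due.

Oct 23, 2019

The last day of the inspection period: 56 calendar days after Jun 25, 2019 is Aug 20, 2019.
Adding 49 calendar days to Aug 20, 2019 gives Oct 8, 2019, which is the last day of the waiting period.
The date on which the repair-or-replace obligation becomes due: 15 calendar days after Oct 8, 2019 is Oct 23, 2019. Oct 23, 2019 is a Wednesday, so no roll-forward applies.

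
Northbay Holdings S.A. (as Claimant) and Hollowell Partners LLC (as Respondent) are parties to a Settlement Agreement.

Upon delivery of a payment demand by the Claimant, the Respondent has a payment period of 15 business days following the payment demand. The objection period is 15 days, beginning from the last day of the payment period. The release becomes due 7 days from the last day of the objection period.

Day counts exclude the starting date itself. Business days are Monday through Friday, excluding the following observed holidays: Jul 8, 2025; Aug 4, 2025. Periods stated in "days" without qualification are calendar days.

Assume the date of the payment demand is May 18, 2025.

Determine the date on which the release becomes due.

Jun 28, 2025

From Sunday, May 18, 2025, 15 business days (May 19, May 20, May 21, May 22, …, Jun 4, Jun 5, Jun 6, skipping weekends) brings us to Friday, Jun 6, 2025, which is the last day of the payment period.
Adding 15 calendar days to Jun 6, 2025 gives Jun 21, 2025, which is the last day of the objection period.
The date on which the release becomes due: 7 calendar days after Jun 21, 2025 is Jun 28, 2025.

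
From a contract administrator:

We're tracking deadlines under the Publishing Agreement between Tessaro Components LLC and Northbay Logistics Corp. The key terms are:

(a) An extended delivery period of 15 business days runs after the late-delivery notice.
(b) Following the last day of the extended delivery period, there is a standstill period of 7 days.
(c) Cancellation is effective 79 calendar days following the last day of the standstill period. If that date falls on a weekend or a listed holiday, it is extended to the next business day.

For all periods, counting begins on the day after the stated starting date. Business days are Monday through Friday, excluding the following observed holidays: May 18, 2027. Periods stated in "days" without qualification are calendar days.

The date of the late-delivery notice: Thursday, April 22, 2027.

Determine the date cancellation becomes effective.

August 9, 2027

The last day of the extended delivery period: 15 business days after Thursday, April 22, 2027, skipping weekends — Apr 23, Apr 26, Apr 27, Apr 28, …, May 11, May 12, May 13 — lands on Thursday, May 13, 2027.
Adding 7 calendar days to May 13, 2027 gives May 20, 2027, which is the last day of the standstill period.
The date cancellation becomes effective: 79 calendar days after May 20, 2027 is August 7, 2027. That falls on a Saturday, so it rolls to the next business day, Monday, August 9, 2027.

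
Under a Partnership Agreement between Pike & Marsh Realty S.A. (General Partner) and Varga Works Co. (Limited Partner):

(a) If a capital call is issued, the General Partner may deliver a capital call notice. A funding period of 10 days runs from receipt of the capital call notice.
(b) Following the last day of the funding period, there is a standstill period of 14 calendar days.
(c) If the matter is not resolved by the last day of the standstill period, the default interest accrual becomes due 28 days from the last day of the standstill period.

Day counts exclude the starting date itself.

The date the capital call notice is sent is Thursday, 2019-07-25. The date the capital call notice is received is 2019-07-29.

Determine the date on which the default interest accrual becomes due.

2019-09-19

Adding 10 calendar days to 2019-07-29 gives 2019-08-08, which is the last day of the funding period.
The last day of the standstill period: 2019-08-08 + 14 days = 2019-08-22.
The date on which the default interest accrual becomes due: 2019-08-22 + 28 days = 2019-09-19.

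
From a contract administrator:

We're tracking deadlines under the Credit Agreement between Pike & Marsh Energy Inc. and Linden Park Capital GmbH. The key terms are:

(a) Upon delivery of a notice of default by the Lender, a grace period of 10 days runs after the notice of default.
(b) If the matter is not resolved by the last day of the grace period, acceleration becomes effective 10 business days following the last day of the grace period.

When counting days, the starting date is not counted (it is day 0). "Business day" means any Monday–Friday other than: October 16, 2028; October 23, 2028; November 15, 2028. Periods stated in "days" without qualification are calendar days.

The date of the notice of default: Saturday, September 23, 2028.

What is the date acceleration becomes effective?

October 18, 2028

The last day of the grace period: September 23, 2028 + 10 days = October 3, 2028.
From Tuesday, October 3, 2028, 10 business days (Oct 4, Oct 5, Oct 6, Oct 9, Oct 10, Oct 11, Oct 12, Oct 13, Oct 17, Oct 18, skipping weekends and the listed holiday on Oct 16) brings us to Wednesday, October 18, 2028, which is the date acceleration becomes effective.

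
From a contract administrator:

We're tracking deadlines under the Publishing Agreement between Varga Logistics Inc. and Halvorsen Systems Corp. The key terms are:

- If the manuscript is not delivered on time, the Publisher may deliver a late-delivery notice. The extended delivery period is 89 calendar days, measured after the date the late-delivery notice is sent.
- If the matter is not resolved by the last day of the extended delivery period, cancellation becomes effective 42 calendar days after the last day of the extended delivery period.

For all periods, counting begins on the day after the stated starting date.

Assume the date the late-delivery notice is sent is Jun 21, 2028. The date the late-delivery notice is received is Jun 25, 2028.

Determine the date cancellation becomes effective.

The last day of the extended delivery period: 89 calendar days after Jun 21, 2028 is Sep 18, 2028.
The date cancellation becomes effective: 42 calendar days after Sep 18, 2028 is Oct 30, 2028.

Oct 30, 2028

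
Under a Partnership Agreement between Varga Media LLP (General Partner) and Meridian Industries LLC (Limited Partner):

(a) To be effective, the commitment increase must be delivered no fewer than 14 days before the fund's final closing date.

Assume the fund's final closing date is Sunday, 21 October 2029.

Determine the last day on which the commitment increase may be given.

7 October 2029

Counting back 14 calendar days from 21 October 2029 gives 7 October 2029.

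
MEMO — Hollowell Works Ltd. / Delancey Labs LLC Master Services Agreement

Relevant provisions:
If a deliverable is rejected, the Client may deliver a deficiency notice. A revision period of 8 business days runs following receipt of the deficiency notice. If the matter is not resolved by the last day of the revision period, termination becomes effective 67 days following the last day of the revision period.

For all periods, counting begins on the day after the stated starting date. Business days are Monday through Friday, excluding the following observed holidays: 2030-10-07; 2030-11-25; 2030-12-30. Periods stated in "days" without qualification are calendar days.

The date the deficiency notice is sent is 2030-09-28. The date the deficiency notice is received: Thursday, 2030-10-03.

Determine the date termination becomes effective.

2030-12-22

The last day of the revision period: counting 8 business days from Thursday, 2030-10-03 (Oct 4, Oct 8, Oct 9, Oct 10, Oct 11, Oct 14, Oct 15, Oct 16, skipping weekends and the listed holiday on Oct 7) reaches Wednesday, 2030-10-16.
Adding 67 calendar days to 2030-10-16 gives 2030-12-22, which is the date termination becomes effective.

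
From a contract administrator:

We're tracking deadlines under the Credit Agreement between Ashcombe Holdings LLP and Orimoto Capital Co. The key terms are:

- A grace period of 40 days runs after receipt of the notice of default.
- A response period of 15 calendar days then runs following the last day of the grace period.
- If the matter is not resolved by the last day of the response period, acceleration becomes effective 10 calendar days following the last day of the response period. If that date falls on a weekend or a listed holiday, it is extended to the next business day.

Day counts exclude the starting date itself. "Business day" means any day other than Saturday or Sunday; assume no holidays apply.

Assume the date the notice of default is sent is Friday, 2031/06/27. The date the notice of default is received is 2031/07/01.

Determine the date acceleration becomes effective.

Adding 40 calendar days to 2031/07/01 gives 2031/08/10, which is the last day of the grace period.
The last day of the response period: 15 calendar days after 2031/08/10 is 2031/08/25.
Adding 10 calendar days to 2031/08/25 gives 2031/09/04, which is the date acceleration becomes effective. 2031/09/04 is a Thursday, so no roll-forward applies.

2031/09/04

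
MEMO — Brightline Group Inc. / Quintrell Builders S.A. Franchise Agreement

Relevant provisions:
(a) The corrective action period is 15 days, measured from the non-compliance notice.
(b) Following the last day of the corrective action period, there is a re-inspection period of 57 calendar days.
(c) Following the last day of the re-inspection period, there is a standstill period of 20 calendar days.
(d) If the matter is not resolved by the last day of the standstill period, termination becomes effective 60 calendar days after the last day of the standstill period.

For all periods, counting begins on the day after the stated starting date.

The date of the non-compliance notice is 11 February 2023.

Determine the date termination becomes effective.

The last day of the corrective action period: 11 February 2023 + 15 days = 26 February 2023.
The last day of the re-inspection period: 57 calendar days after 26 February 2023 is 24 April 2023.
The last day of the standstill period: 20 calendar days after 24 April 2023 is 14 May 2023.
Adding 60 calendar days to 14 May 2023 gives 13 July 2023, which is the date termination becomes effective.

13 July 2023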